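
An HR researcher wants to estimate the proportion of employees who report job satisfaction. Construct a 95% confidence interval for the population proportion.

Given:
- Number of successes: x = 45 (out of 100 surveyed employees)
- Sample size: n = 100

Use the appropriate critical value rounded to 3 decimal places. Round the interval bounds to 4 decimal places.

Sample proportion: p̂ = 45/100 = 0.450000

Check conditions for normal approximation:
  np̂ = 45 ≥ 10 ✓
  n(1-p̂) = 55 ≥ 10 ✓

The sample is large enough, so use a z-interval (normal approximation) for the proportion.

For 95% confidence, z* = 1.96 (from standard normal table)

Standard error: SE = √(p̂(1-p̂)/n) = √(0.450000×0.550000/100) = 0.04974937

Margin of error: E = z* × SE = 1.96 × 0.04974937 = 0.097509

Z-interval: p̂ ± E = 0.450000 ± 0.097509 = (0.352491, 0.547509)

Rounded to 4 decimal places:

(0.3525, 0.5475)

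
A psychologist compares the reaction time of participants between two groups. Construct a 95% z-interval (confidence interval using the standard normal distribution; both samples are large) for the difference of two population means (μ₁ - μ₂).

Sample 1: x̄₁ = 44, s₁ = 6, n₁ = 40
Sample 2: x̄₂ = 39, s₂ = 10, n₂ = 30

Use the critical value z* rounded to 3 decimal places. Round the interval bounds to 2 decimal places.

Both samples are large (n₁ = 40 ≥ 30, n₂ = 30 ≥ 30), so a z-interval for the difference of means applies.

Point estimate: x̄₁ - x̄₂ = 44 - 39 = 5

Standard error: SE = √(s₁²/n₁ + s₂²/n₂)
= √(6²/40 + 10²/30)
= √(0.900000 + 3.333333)
= 2.057507

For 95% confidence, z* = 1.96 (from standard normal table)
Margin of error: E = z* × SE = 1.96 × 2.057507 = 4.0327

Z-interval: (x̄₁ - x̄₂) ± E = 5 ± 4.0327 = (0.9673, 9.0327)

Rounded to 2 decimal places:

(0.97, 9.03)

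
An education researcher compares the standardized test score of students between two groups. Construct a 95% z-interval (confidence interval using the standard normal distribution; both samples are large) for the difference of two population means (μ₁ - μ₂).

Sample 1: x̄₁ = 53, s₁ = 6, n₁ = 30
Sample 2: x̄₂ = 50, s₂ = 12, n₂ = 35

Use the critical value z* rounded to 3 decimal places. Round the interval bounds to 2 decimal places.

Both samples are large (n₁ = 30 ≥ 30, n₂ = 35 ≥ 30), so a z-interval for the difference of means applies.

Point estimate: x̄₁ - x̄₂ = 53 - 50 = 3

Standard error: SE = √(s₁²/n₁ + s₂²/n₂)
= √(6²/30 + 12²/35)
= √(1.200000 + 4.114286)
= 2.305273

For 95% confidence, z* = 1.96 (from standard normal table)
Margin of error: E = z* × SE = 1.96 × 2.305273 = 4.5183

Z-interval: (x̄₁ - x̄₂) ± E = 3 ± 4.5183 = (-1.5183, 7.5183)

Rounded to 2 decimal places:

(-1.52, 7.52)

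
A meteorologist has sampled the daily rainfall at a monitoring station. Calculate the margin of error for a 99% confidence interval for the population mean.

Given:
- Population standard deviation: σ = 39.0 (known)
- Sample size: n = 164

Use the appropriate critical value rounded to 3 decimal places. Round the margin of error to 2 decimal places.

The population standard deviation σ is known, so use the z-interval margin of error formula.

For 99% confidence, z* = 2.576 (from standard normal table)

Margin of error formula for z-interval: E = z* × σ/√n

E = 2.576 × 39.0/√164
  = 2.576 × 3.045388
  = 7.8449

Rounded to 2 decimal places:

7.84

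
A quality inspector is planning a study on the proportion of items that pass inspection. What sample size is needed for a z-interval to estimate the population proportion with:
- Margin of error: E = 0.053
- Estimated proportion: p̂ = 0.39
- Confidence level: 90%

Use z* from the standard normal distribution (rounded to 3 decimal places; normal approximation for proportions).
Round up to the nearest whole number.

Using z* for proportion z-interval (normal approximation).

For 90% confidence, z* = 1.645 (from standard normal table)

Sample size formula for proportion z-interval: n = z*²p̂(1-p̂)/E²

n = 1.645² × 0.39 × 0.61 / 0.053²
  = 2.706025 × 0.2379 / 0.002809
  = 229.1788

Round up to the nearest whole number: n = 230

230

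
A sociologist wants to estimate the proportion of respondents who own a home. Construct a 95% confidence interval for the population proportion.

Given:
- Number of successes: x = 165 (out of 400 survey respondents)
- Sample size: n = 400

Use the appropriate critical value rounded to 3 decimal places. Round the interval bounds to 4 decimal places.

Sample proportion: p̂ = 165/400 = 0.412500

Check conditions for normal approximation:
  np̂ = 165 ≥ 10 ✓
  n(1-p̂) = 235 ≥ 10 ✓

The sample is large enough, so use a z-interval (normal approximation) for the proportion.

For 95% confidence, z* = 1.96 (from standard normal table)

Standard error: SE = √(p̂(1-p̂)/n) = √(0.412500×0.587500/400) = 0.02461421

Margin of error: E = z* × SE = 1.96 × 0.02461421 = 0.048244

Z-interval: p̂ ± E = 0.412500 ± 0.048244 = (0.364256, 0.460744)

Rounded to 4 decimal places:

(0.3643, 0.4607)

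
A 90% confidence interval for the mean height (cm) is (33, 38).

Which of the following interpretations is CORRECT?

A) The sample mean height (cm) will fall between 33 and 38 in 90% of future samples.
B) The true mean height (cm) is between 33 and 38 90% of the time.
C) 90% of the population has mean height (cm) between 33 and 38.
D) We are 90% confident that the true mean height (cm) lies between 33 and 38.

A confidence interval represents our confidence in the procedure, not a probability statement about the parameter.

Key concept: If we repeated this sampling process many times and computed a 90% CI each time, about 90% of those intervals would contain the true population parameter.

For this specific interval (33, 38):
- Midpoint (point estimate): 35.5
- Margin of error: 2.5

The correct interpretation is the one stating confidence that the true parameter lies in the interval — option D.

D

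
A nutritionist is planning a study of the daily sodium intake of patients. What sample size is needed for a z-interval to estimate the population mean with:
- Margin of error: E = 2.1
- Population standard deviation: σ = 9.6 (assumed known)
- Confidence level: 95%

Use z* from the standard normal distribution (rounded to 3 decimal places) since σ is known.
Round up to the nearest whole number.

Using z* since population σ is known (z-interval formula).

For 95% confidence, z* = 1.96 (from standard normal table)

Sample size formula for z-interval: n = (z*σ/E)²

n = (1.96 × 9.6 / 2.1)²
  = (8.960000)²
  = 80.2816

Round up to the nearest whole number: n = 81

81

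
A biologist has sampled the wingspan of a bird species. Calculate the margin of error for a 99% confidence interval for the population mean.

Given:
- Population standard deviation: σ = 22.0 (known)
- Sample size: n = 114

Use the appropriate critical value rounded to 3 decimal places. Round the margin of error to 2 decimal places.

The population standard deviation σ is known, so use the z-interval margin of error formula.

For 99% confidence, z* = 2.576 (from standard normal table)

Margin of error formula for z-interval: E = z* × σ/√n

E = 2.576 × 22.0/√114
  = 2.576 × 2.060489
  = 5.3078

Rounded to 2 decimal places:

5.31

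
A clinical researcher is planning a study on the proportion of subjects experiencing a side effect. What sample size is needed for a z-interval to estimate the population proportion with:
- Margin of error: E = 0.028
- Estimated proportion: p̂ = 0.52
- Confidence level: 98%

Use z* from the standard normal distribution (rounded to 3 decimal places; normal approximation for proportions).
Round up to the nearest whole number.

Using z* for proportion z-interval (normal approximation).

For 98% confidence, z* = 2.326 (from standard normal table)

Sample size formula for proportion z-interval: n = z*²p̂(1-p̂)/E²

n = 2.326² × 0.52 × 0.48 / 0.028²
  = 5.410276 × 0.2496 / 0.000784
  = 1722.4552

Round up to the nearest whole number: n = 1723

1723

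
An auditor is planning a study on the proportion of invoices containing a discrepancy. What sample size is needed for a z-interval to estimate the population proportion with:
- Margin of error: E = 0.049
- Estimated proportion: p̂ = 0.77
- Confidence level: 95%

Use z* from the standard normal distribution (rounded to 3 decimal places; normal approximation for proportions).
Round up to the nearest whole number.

Using z* for proportion z-interval (normal approximation).

For 95% confidence, z* = 1.96 (from standard normal table)

Sample size formula for proportion z-interval: n = z*²p̂(1-p̂)/E²

n = 1.96² × 0.77 × 0.23 / 0.049²
  = 3.8416 × 0.1771 / 0.002401
  = 283.3600

Round up to the nearest whole number: n = 284

284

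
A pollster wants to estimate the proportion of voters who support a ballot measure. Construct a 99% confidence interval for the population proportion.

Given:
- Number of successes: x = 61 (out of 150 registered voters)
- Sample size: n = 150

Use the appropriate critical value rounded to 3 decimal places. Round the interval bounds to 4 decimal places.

Sample proportion: p̂ = 61/150 = 0.406667

Check conditions for normal approximation:
  np̂ = 61 ≥ 10 ✓
  n(1-p̂) = 89 ≥ 10 ✓

The sample is large enough, so use a z-interval (normal approximation) for the proportion.

For 99% confidence, z* = 2.576 (from standard normal table)

Standard error: SE = √(p̂(1-p̂)/n) = √(0.406667×0.593333/150) = 0.04010726

Margin of error: E = z* × SE = 2.576 × 0.04010726 = 0.103316

Z-interval: p̂ ± E = 0.406667 ± 0.103316 = (0.303350, 0.509983)

Rounded to 4 decimal places:

(0.3034, 0.5100)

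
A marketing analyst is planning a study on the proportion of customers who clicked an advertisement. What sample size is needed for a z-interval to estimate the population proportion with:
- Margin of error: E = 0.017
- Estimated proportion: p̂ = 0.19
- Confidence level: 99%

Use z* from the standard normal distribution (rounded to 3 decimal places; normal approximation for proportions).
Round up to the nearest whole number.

Using z* for proportion z-interval (normal approximation).

For 99% confidence, z* = 2.576 (from standard normal table)

Sample size formula for proportion z-interval: n = z*²p̂(1-p̂)/E²

n = 2.576² × 0.19 × 0.81 / 0.017²
  = 6.635776 × 0.1539 / 0.000289
  = 3533.7229

Round up to the nearest whole number: n = 3534

3534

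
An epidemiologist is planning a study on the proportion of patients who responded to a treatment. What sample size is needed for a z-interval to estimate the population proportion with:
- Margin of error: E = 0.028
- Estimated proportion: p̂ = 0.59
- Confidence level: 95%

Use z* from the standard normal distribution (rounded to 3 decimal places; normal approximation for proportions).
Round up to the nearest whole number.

Using z* for proportion z-interval (normal approximation).

For 95% confidence, z* = 1.96 (from standard normal table)

Sample size formula for proportion z-interval: n = z*²p̂(1-p̂)/E²

n = 1.96² × 0.59 × 0.41 / 0.028²
  = 3.8416 × 0.2419 / 0.000784
  = 1185.3100

Round up to the nearest whole number: n = 1186

1186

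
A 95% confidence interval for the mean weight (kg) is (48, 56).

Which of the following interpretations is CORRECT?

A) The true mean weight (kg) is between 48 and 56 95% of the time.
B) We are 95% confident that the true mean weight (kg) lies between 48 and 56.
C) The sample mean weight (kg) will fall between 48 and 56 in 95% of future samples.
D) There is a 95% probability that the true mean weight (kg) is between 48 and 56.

A confidence interval represents our confidence in the procedure, not a probability statement about the parameter.

Key concept: If we repeated this sampling process many times and computed a 95% CI each time, about 95% of those intervals would contain the true population parameter.

For this specific interval (48, 56):
- Midpoint (point estimate): 52
- Margin of error: 4

The correct interpretation is the one stating confidence that the true parameter lies in the interval — option B.

B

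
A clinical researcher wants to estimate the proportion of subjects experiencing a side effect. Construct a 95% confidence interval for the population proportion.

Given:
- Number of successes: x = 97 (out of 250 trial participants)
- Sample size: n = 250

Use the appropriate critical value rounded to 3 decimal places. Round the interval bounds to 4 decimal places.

Sample proportion: p̂ = 97/250 = 0.388000

Check conditions for normal approximation:
  np̂ = 97 ≥ 10 ✓
  n(1-p̂) = 153 ≥ 10 ✓

The sample is large enough, so use a z-interval (normal approximation) for the proportion.

For 95% confidence, z* = 1.96 (from standard normal table)

Standard error: SE = √(p̂(1-p̂)/n) = √(0.388000×0.612000/250) = 0.03081921

Margin of error: E = z* × SE = 1.96 × 0.03081921 = 0.060406

Z-interval: p̂ ± E = 0.388000 ± 0.060406 = (0.327594, 0.448406)

Rounded to 4 decimal places:

(0.3276, 0.4484)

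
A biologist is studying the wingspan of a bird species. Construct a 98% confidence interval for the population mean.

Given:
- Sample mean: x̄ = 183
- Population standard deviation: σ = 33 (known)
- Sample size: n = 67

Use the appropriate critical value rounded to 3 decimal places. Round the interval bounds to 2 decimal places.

The population standard deviation σ is known, so use a z-interval (standard normal critical value).

For 98% confidence, z* = 2.326 (from standard normal table)

Standard error: SE = σ/√n = 33/√67 = 4.031592

Margin of error: E = z* × SE = 2.326 × 4.031592 = 9.3775

Z-interval: x̄ ± E = 183 ± 9.3775 = (173.6225, 192.3775)

Rounded to 2 decimal places:

(173.62, 192.38)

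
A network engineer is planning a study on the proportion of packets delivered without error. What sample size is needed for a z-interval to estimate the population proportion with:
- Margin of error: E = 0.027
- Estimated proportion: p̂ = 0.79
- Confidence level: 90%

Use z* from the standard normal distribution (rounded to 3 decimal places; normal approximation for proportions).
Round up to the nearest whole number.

Using z* for proportion z-interval (normal approximation).

For 90% confidence, z* = 1.645 (from standard normal table)

Sample size formula for proportion z-interval: n = z*²p̂(1-p̂)/E²

n = 1.645² × 0.79 × 0.21 / 0.027²
  = 2.706025 × 0.1659 / 0.000729
  = 615.8156

Round up to the nearest whole number: n = 616

616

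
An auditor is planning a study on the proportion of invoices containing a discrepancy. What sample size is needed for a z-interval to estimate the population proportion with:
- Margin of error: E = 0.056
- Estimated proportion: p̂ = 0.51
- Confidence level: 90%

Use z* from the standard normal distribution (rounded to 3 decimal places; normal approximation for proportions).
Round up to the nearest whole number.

Using z* for proportion z-interval (normal approximation).

For 90% confidence, z* = 1.645 (from standard normal table)

Sample size formula for proportion z-interval: n = z*²p̂(1-p̂)/E²

n = 1.645² × 0.51 × 0.49 / 0.056²
  = 2.706025 × 0.2499 / 0.003136
  = 215.6364

Round up to the nearest whole number: n = 216

216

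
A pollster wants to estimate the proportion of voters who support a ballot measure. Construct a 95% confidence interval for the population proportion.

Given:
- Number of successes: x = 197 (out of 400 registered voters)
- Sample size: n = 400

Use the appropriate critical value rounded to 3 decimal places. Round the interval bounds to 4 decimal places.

Sample proportion: p̂ = 197/400 = 0.492500

Check conditions for normal approximation:
  np̂ = 197 ≥ 10 ✓
  n(1-p̂) = 203 ≥ 10 ✓

The sample is large enough, so use a z-interval (normal approximation) for the proportion.

For 95% confidence, z* = 1.96 (from standard normal table)

Standard error: SE = √(p̂(1-p̂)/n) = √(0.492500×0.507500/400) = 0.02499719

Margin of error: E = z* × SE = 1.96 × 0.02499719 = 0.048994

Z-interval: p̂ ± E = 0.492500 ± 0.048994 = (0.443506, 0.541494)

Rounded to 4 decimal places:

(0.4435, 0.5415)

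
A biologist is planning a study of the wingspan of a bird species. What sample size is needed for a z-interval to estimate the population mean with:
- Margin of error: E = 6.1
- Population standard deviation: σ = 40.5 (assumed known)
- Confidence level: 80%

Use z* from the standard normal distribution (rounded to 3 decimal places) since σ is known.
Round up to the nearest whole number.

Using z* since population σ is known (z-interval formula).

For 80% confidence, z* = 1.282 (from standard normal table)

Sample size formula for z-interval: n = (z*σ/E)²

n = (1.282 × 40.5 / 6.1)²
  = (8.511639)²
  = 72.4480

Round up to the nearest whole number: n = 73

73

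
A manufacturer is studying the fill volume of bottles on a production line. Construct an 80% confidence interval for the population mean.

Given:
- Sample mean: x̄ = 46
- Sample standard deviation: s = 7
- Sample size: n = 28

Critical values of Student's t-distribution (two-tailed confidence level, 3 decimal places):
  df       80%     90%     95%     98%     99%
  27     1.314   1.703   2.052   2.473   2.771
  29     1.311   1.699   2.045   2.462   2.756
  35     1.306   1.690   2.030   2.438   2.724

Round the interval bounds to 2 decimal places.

The population standard deviation σ is unknown (only the sample standard deviation s is given), so use a t-interval with df = n - 1 = 28 - 1 = 27.

For 80% confidence with df = 27, t* = 1.314 (from t-table)

Standard error: SE = s/√n = 7/√28 = 1.322876

Margin of error: E = t* × SE = 1.314 × 1.322876 = 1.7383

T-interval: x̄ ± E = 46 ± 1.7383 = (44.2617, 47.7383)

Rounded to 2 decimal places:

(44.26, 47.74)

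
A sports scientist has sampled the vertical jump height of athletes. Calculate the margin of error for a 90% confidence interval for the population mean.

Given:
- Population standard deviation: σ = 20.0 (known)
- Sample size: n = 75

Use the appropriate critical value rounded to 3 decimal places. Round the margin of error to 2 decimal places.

The population standard deviation σ is known, so use the z-interval margin of error formula.

For 90% confidence, z* = 1.645 (from standard normal table)

Margin of error formula for z-interval: E = z* × σ/√n

E = 1.645 × 20.0/√75
  = 1.645 × 2.309401
  = 3.7990

Rounded to 2 decimal places:

3.80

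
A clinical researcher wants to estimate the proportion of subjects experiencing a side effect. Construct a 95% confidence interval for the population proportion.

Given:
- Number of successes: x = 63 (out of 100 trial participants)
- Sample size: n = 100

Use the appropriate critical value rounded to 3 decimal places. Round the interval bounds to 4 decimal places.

Sample proportion: p̂ = 63/100 = 0.630000

Check conditions for normal approximation:
  np̂ = 63 ≥ 10 ✓
  n(1-p̂) = 37 ≥ 10 ✓

The sample is large enough, so use a z-interval (normal approximation) for the proportion.

For 95% confidence, z* = 1.96 (from standard normal table)

Standard error: SE = √(p̂(1-p̂)/n) = √(0.630000×0.370000/100) = 0.04828043

Margin of error: E = z* × SE = 1.96 × 0.04828043 = 0.094630

Z-interval: p̂ ± E = 0.630000 ± 0.094630 = (0.535370, 0.724630)

Rounded to 4 decimal places:

(0.5354, 0.7246)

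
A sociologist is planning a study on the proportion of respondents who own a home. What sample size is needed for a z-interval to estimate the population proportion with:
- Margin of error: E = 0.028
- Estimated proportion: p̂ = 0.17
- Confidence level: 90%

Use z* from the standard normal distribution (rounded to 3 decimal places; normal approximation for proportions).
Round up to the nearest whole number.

Using z* for proportion z-interval (normal approximation).

For 90% confidence, z* = 1.645 (from standard normal table)

Sample size formula for proportion z-interval: n = z*²p̂(1-p̂)/E²

n = 1.645² × 0.17 × 0.83 / 0.028²
  = 2.706025 × 0.1411 / 0.000784
  = 487.0155

Round up to the nearest whole number: n = 488

488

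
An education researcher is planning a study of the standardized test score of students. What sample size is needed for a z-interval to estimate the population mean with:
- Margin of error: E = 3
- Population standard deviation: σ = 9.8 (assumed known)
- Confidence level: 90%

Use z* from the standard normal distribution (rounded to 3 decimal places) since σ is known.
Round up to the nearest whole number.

Using z* since population σ is known (z-interval formula).

For 90% confidence, z* = 1.645 (from standard normal table)

Sample size formula for z-interval: n = (z*σ/E)²

n = (1.645 × 9.8 / 3)²
  = (5.373667)²
  = 28.8763

Round up to the nearest whole number: n = 29

29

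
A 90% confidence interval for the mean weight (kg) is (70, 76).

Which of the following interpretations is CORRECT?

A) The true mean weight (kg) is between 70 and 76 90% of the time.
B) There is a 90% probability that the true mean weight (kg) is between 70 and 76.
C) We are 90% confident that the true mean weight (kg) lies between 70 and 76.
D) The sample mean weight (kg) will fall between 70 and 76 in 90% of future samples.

A confidence interval represents our confidence in the procedure, not a probability statement about the parameter.

Key concept: If we repeated this sampling process many times and computed a 90% CI each time, about 90% of those intervals would contain the true population parameter.

For this specific interval (70, 76):
- Midpoint (point estimate): 73
- Margin of error: 3

The correct interpretation is the one stating confidence that the true parameter lies in the interval — option C.

C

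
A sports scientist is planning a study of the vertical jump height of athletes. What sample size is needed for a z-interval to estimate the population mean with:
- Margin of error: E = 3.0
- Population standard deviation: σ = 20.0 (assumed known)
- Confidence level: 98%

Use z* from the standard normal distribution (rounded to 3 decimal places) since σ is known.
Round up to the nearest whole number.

Using z* since population σ is known (z-interval formula).

For 98% confidence, z* = 2.326 (from standard normal table)

Sample size formula for z-interval: n = (z*σ/E)²

n = (2.326 × 20.0 / 3.0)²
  = (15.506667)²
  = 240.4567

Round up to the nearest whole number: n = 241

241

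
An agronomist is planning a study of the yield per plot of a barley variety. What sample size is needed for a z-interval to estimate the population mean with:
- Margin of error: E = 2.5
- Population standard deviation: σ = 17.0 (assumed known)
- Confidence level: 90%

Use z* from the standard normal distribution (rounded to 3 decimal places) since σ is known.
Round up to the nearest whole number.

Using z* since population σ is known (z-interval formula).

For 90% confidence, z* = 1.645 (from standard normal table)

Sample size formula for z-interval: n = (z*σ/E)²

n = (1.645 × 17.0 / 2.5)²
  = (11.186000)²
  = 125.1266

Round up to the nearest whole number: n = 126

126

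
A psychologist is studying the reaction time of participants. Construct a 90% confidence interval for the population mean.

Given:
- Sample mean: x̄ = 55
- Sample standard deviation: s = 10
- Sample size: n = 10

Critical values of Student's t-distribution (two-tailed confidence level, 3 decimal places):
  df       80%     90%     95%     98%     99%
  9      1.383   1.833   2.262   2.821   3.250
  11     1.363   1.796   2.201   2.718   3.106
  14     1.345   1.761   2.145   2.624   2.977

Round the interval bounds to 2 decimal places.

The population standard deviation σ is unknown (only the sample standard deviation s is given), so use a t-interval with df = n - 1 = 10 - 1 = 9.

For 90% confidence with df = 9, t* = 1.833 (from t-table)

Standard error: SE = s/√n = 10/√10 = 3.162278

Margin of error: E = t* × SE = 1.833 × 3.162278 = 5.7965

T-interval: x̄ ± E = 55 ± 5.7965 = (49.2035, 60.7965)

Rounded to 2 decimal places:

(49.20, 60.80)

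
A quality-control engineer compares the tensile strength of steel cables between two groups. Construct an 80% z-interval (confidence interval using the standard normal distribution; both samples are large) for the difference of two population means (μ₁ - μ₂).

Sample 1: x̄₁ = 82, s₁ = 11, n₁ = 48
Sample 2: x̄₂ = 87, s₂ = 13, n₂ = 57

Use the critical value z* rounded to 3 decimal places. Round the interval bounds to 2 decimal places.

Both samples are large (n₁ = 48 ≥ 30, n₂ = 57 ≥ 30), so a z-interval for the difference of means applies.

Point estimate: x̄₁ - x̄₂ = 82 - 87 = -5

Standard error: SE = √(s₁²/n₁ + s₂²/n₂)
= √(11²/48 + 13²/57)
= √(2.520833 + 2.964912)
= 2.342167

For 80% confidence, z* = 1.282 (from standard normal table)
Margin of error: E = z* × SE = 1.282 × 2.342167 = 3.0027

Z-interval: (x̄₁ - x̄₂) ± E = -5 ± 3.0027 = (-8.0027, -1.9973)

Rounded to 2 decimal places:

(-8.00, -2.00)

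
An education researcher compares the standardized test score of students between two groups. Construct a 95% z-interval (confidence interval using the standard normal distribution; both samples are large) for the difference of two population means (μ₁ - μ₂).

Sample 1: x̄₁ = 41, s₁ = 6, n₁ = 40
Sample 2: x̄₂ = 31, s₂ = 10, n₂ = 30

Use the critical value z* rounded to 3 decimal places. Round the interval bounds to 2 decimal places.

Both samples are large (n₁ = 40 ≥ 30, n₂ = 30 ≥ 30), so a z-interval for the difference of means applies.

Point estimate: x̄₁ - x̄₂ = 41 - 31 = 10

Standard error: SE = √(s₁²/n₁ + s₂²/n₂)
= √(6²/40 + 10²/30)
= √(0.900000 + 3.333333)
= 2.057507

For 95% confidence, z* = 1.96 (from standard normal table)
Margin of error: E = z* × SE = 1.96 × 2.057507 = 4.0327

Z-interval: (x̄₁ - x̄₂) ± E = 10 ± 4.0327 = (5.9673, 14.0327)

Rounded to 2 decimal places:

(5.97, 14.03)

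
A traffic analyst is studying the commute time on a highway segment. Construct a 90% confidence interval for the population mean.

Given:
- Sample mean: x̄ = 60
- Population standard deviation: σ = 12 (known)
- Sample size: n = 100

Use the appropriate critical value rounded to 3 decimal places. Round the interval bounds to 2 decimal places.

The population standard deviation σ is known, so use a z-interval (standard normal critical value).

For 90% confidence, z* = 1.645 (from standard normal table)

Standard error: SE = σ/√n = 12/√100 = 1.200000

Margin of error: E = z* × SE = 1.645 × 1.200000 = 1.9740

Z-interval: x̄ ± E = 60 ± 1.9740 = (58.0260, 61.9740)

Rounded to 2 decimal places:

(58.03, 61.97)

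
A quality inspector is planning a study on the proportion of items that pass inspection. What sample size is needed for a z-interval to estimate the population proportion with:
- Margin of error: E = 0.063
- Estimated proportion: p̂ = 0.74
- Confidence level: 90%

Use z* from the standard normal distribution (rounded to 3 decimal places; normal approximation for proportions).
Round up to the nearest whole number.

Using z* for proportion z-interval (normal approximation).

For 90% confidence, z* = 1.645 (from standard normal table)

Sample size formula for proportion z-interval: n = z*²p̂(1-p̂)/E²

n = 1.645² × 0.74 × 0.26 / 0.063²
  = 2.706025 × 0.1924 / 0.003969
  = 131.1764

Round up to the nearest whole number: n = 132

132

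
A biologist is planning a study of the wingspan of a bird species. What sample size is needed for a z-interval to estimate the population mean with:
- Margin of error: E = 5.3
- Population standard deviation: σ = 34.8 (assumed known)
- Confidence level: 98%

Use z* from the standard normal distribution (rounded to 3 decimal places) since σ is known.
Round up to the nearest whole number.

Using z* since population σ is known (z-interval formula).

For 98% confidence, z* = 2.326 (from standard normal table)

Sample size formula for z-interval: n = (z*σ/E)²

n = (2.326 × 34.8 / 5.3)²
  = (15.272604)²
  = 233.2524

Round up to the nearest whole number: n = 234

234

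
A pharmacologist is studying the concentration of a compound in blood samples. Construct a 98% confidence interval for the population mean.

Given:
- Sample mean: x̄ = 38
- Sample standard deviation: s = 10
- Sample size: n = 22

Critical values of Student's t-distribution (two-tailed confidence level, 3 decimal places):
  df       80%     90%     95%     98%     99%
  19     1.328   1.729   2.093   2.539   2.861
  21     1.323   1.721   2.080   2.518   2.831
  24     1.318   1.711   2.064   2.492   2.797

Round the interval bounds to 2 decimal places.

The population standard deviation σ is unknown (only the sample standard deviation s is given), so use a t-interval with df = n - 1 = 22 - 1 = 21.

For 98% confidence with df = 21, t* = 2.518 (from t-table)

Standard error: SE = s/√n = 10/√22 = 2.132007

Margin of error: E = t* × SE = 2.518 × 2.132007 = 5.3684

T-interval: x̄ ± E = 38 ± 5.3684 = (32.6316, 43.3684)

Rounded to 2 decimal places:

(32.63, 43.37)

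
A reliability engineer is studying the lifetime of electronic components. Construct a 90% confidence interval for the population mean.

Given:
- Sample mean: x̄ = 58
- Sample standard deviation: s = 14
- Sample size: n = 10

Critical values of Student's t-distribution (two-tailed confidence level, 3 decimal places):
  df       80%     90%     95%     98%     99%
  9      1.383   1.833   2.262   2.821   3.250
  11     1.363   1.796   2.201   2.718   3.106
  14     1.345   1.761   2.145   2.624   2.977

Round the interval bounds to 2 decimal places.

The population standard deviation σ is unknown (only the sample standard deviation s is given), so use a t-interval with df = n - 1 = 10 - 1 = 9.

For 90% confidence with df = 9, t* = 1.833 (from t-table)

Standard error: SE = s/√n = 14/√10 = 4.4271887

Margin of error: E = t* × SE = 1.833 × 4.4271887 = 8.11504

T-interval: x̄ ± E = 58 ± 8.11504 = (49.88496, 66.11504)

Rounded to 2 decimal places:

(49.88, 66.12)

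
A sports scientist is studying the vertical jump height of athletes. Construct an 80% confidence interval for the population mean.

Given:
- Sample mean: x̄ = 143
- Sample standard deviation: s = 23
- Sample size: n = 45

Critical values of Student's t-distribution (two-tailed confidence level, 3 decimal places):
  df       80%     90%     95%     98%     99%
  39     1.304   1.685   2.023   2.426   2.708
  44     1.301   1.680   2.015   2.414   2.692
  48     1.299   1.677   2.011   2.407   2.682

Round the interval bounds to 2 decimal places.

The population standard deviation σ is unknown (only the sample standard deviation s is given), so use a t-interval with df = n - 1 = 45 - 1 = 44.

For 80% confidence with df = 44, t* = 1.301 (from t-table)

Standard error: SE = s/√n = 23/√45 = 3.428638

Margin of error: E = t* × SE = 1.301 × 3.428638 = 4.4607

T-interval: x̄ ± E = 143 ± 4.4607 = (138.5393, 147.4607)

Rounded to 2 decimal places:

(138.54, 147.46)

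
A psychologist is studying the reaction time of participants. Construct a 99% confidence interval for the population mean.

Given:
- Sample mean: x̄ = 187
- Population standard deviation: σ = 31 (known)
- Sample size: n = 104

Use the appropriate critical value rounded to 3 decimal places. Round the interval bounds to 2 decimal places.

The population standard deviation σ is known, so use a z-interval (standard normal critical value).

For 99% confidence, z* = 2.576 (from standard normal table)

Standard error: SE = σ/√n = 31/√104 = 3.039800

Margin of error: E = z* × SE = 2.576 × 3.039800 = 7.8305

Z-interval: x̄ ± E = 187 ± 7.8305 = (179.1695, 194.8305)

Rounded to 2 decimal places:

(179.17, 194.83)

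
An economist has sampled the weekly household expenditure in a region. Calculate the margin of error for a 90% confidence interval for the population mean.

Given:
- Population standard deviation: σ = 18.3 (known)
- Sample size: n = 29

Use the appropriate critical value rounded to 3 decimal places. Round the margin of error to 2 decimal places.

The population standard deviation σ is known, so use the z-interval margin of error formula.

For 90% confidence, z* = 1.645 (from standard normal table)

Margin of error formula for z-interval: E = z* × σ/√n

E = 1.645 × 18.3/√29
  = 1.645 × 3.398225
  = 5.5901

Rounded to 2 decimal places:

5.59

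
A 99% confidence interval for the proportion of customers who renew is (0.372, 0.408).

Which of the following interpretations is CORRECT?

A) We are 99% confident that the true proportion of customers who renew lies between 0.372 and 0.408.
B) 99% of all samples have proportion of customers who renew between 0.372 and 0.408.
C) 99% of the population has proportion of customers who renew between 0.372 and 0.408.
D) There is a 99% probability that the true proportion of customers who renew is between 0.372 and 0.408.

A confidence interval represents our confidence in the procedure, not a probability statement about the parameter.

Key concept: If we repeated this sampling process many times and computed a 99% CI each time, about 99% of those intervals would contain the true population parameter.

For this specific interval (0.372, 0.408):
- Midpoint (point estimate): 0.39
- Margin of error: 0.018

The correct interpretation is the one stating confidence that the true parameter lies in the interval — option A.

A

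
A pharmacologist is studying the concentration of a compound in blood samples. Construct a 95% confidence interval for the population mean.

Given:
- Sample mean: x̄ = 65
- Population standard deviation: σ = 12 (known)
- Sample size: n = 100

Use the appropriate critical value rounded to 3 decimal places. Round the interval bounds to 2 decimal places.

The population standard deviation σ is known, so use a z-interval (standard normal critical value).

For 95% confidence, z* = 1.96 (from standard normal table)

Standard error: SE = σ/√n = 12/√100 = 1.200000

Margin of error: E = z* × SE = 1.96 × 1.200000 = 2.3520

Z-interval: x̄ ± E = 65 ± 2.3520 = (62.6480, 67.3520)

Rounded to 2 decimal places:

(62.65, 67.35)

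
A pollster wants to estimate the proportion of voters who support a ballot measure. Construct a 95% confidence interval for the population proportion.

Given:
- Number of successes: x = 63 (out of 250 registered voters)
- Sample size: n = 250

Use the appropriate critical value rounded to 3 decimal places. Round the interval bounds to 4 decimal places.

Sample proportion: p̂ = 63/250 = 0.252000

Check conditions for normal approximation:
  np̂ = 63 ≥ 10 ✓
  n(1-p̂) = 187 ≥ 10 ✓

The sample is large enough, so use a z-interval (normal approximation) for the proportion.

For 95% confidence, z* = 1.96 (from standard normal table)

Standard error: SE = √(p̂(1-p̂)/n) = √(0.252000×0.748000/250) = 0.02745877

Margin of error: E = z* × SE = 1.96 × 0.02745877 = 0.053819

Z-interval: p̂ ± E = 0.252000 ± 0.053819 = (0.198181, 0.305819)

Rounded to 4 decimal places:

(0.1982, 0.3058)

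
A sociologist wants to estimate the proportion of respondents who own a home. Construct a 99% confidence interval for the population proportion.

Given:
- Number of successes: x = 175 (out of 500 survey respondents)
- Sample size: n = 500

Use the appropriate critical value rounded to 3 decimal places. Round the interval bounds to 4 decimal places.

Sample proportion: p̂ = 175/500 = 0.350000

Check conditions for normal approximation:
  np̂ = 175 ≥ 10 ✓
  n(1-p̂) = 325 ≥ 10 ✓

The sample is large enough, so use a z-interval (normal approximation) for the proportion.

For 99% confidence, z* = 2.576 (from standard normal table)

Standard error: SE = √(p̂(1-p̂)/n) = √(0.350000×0.650000/500) = 0.02133073

Margin of error: E = z* × SE = 2.576 × 0.02133073 = 0.054948

Z-interval: p̂ ± E = 0.350000 ± 0.054948 = (0.295052, 0.404948)

Rounded to 4 decimal places:

(0.2951, 0.4049)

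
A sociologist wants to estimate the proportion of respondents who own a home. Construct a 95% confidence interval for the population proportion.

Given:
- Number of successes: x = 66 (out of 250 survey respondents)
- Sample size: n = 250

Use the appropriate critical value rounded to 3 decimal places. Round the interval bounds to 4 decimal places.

Sample proportion: p̂ = 66/250 = 0.264000

Check conditions for normal approximation:
  np̂ = 66 ≥ 10 ✓
  n(1-p̂) = 184 ≥ 10 ✓

The sample is large enough, so use a z-interval (normal approximation) for the proportion.

For 95% confidence, z* = 1.96 (from standard normal table)

Standard error: SE = √(p̂(1-p̂)/n) = √(0.264000×0.736000/250) = 0.02787859

Margin of error: E = z* × SE = 1.96 × 0.02787859 = 0.054642

Z-interval: p̂ ± E = 0.264000 ± 0.054642 = (0.209358, 0.318642)

Rounded to 4 decimal places:

(0.2094, 0.3186)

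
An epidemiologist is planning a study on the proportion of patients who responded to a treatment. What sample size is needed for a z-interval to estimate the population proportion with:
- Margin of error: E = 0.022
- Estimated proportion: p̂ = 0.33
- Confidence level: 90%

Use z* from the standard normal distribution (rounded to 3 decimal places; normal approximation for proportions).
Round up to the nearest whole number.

Using z* for proportion z-interval (normal approximation).

For 90% confidence, z* = 1.645 (from standard normal table)

Sample size formula for proportion z-interval: n = z*²p̂(1-p̂)/E²

n = 1.645² × 0.33 × 0.67 / 0.022²
  = 2.706025 × 0.2211 / 0.000484
  = 1236.1614

Round up to the nearest whole number: n = 1237

1237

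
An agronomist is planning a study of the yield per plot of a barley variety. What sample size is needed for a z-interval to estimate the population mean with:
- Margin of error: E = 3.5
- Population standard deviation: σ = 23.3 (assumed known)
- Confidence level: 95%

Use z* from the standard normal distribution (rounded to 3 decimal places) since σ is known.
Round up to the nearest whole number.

Using z* since population σ is known (z-interval formula).

For 95% confidence, z* = 1.96 (from standard normal table)

Sample size formula for z-interval: n = (z*σ/E)²

n = (1.96 × 23.3 / 3.5)²
  = (13.048000)²
  = 170.2503

Round up to the nearest whole number: n = 171

171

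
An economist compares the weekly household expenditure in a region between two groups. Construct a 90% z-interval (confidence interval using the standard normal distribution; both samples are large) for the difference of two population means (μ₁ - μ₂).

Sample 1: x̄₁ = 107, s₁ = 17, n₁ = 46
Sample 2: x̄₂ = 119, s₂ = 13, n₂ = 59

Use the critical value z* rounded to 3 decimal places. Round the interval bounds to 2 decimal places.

Both samples are large (n₁ = 46 ≥ 30, n₂ = 59 ≥ 30), so a z-interval for the difference of means applies.

Point estimate: x̄₁ - x̄₂ = 107 - 119 = -12

Standard error: SE = √(s₁²/n₁ + s₂²/n₂)
= √(17²/46 + 13²/59)
= √(6.282609 + 2.864407)
= 3.024403

For 90% confidence, z* = 1.645 (from standard normal table)
Margin of error: E = z* × SE = 1.645 × 3.024403 = 4.9751

Z-interval: (x̄₁ - x̄₂) ± E = -12 ± 4.9751 = (-16.9751, -7.0249)

Rounded to 2 decimal places:

(-16.98, -7.02)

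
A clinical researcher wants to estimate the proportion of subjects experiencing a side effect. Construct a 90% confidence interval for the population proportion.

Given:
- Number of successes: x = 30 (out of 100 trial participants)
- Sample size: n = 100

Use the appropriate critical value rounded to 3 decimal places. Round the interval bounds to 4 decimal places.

Sample proportion: p̂ = 30/100 = 0.300000

Check conditions for normal approximation:
  np̂ = 30 ≥ 10 ✓
  n(1-p̂) = 70 ≥ 10 ✓

The sample is large enough, so use a z-interval (normal approximation) for the proportion.

For 90% confidence, z* = 1.645 (from standard normal table)

Standard error: SE = √(p̂(1-p̂)/n) = √(0.300000×0.700000/100) = 0.04582576

Margin of error: E = z* × SE = 1.645 × 0.04582576 = 0.075383

Z-interval: p̂ ± E = 0.300000 ± 0.075383 = (0.224617, 0.375383)

Rounded to 4 decimal places:

(0.2246, 0.3754)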